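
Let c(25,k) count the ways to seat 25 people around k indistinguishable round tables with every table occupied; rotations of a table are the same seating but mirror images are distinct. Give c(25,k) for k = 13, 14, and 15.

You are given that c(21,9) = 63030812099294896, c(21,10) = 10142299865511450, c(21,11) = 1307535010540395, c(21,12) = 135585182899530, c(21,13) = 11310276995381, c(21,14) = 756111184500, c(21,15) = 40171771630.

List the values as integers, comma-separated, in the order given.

row 22: T[22][10]=21·10142299865511450+63030812099294896=276019109275035346  T[22][11]=21·1307535010540395+10142299865511450=37600535086859745  T[22][12]=21·135585182899530+1307535010540395=4154823851430525  T[22][13]=21·11310276995381+135585182899530=373100999802531  T[22][14]=21·756111184500+11310276995381=27188611869881  T[22][15]=21·40171771630+756111184500=1599718388730
row 23: T[23][11]=22·37600535086859745+276019109275035346=1103230881185949736  T[23][12]=22·4154823851430525+37600535086859745=129006659818331295  T[23][13]=22·373100999802531+4154823851430525=12363045847086207  T[23][14]=22·27188611869881+373100999802531=971250460939913  T[23][15]=22·1599718388730+27188611869881=62382416421941
row 24: T[24][12]=23·129006659818331295+1103230881185949736=4070384057007569521  T[24][13]=23·12363045847086207+129006659818331295=413356714301314056  T[24][14]=23·971250460939913+12363045847086207=34701806448704206  T[24][15]=23·62382416421941+971250460939913=2406046038644556
row 25: T[25][13]=24·413356714301314056+4070384057007569521=13990945200239106865  T[25][14]=24·34701806448704206+413356714301314056=1246200069070215000  T[25][15]=24·2406046038644556+34701806448704206=92446911376173550
Read c(25,13) = 13990945200239106865, c(25,14) = 1246200069070215000, c(25,15) = 92446911376173550.

13990945200239106865, 1246200069070215000, 92446911376173550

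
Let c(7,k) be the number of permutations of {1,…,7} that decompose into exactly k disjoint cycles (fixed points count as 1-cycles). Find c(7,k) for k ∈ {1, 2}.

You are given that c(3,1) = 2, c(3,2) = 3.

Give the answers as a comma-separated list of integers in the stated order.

[4] T[4,1]:3*2+0=6 · T[4,2]:3*3+2=11
[5] T[5,1]:4*6+0=24 · T[5,2]:4*11+6=50
[6] T[6,1]:5*24+0=120 · T[6,2]:5*50+24=274
[7] T[7,1]:6*120+0=720 · T[7,2]:6*274+120=1764
Read c(7,1) = 720, c(7,2) = 1764.

720, 1764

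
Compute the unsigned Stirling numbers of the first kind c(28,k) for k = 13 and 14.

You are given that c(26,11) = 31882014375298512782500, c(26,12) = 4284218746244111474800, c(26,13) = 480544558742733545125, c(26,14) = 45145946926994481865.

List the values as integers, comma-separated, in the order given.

@27  (27,12):4284218746244111474800·26+31882014375298512782500→143271701777645411127300, (27,13):480544558742733545125·26+4284218746244111474800→16778377273555183648050, (27,14):45145946926994481865·26+480544558742733545125→1654339178844590073615
@28  (28,13):16778377273555183648050·27+143271701777645411127300→596287888163635369624650, (28,14):1654339178844590073615·27+16778377273555183648050→61445535102359115635655
Read c(28,13) = 596287888163635369624650, c(28,14) = 61445535102359115635655.

596287888163635369624650, 61445535102359115635655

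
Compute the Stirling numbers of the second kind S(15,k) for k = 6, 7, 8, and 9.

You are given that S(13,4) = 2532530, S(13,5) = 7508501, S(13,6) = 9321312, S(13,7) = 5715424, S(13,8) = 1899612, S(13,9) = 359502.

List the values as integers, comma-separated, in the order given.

420693273, 408741333, 216627840, 67128490

[14] T[14,5]:5*7508501+2532530=40075035 · T[14,6]:6*9321312+7508501=63436373 · T[14,7]:7*5715424+9321312=49329280 · T[14,8]:8*1899612+5715424=20912320 · T[14,9]:9*359502+1899612=5135130
[15] T[15,6]:6*63436373+40075035=420693273 · T[15,7]:7*49329280+63436373=408741333 · T[15,8]:8*20912320+49329280=216627840 · T[15,9]:9*5135130+20912320=67128490
Read S(15,6) = 420693273, S(15,7) = 408741333, S(15,8) = 216627840, S(15,9) = 67128490.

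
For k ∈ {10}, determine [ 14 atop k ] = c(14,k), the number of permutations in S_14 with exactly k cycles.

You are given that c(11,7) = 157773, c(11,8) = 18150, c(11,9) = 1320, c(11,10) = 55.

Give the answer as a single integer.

i=12: T(12,8)=157773+11·18150=357423 | T(12,9)=18150+11·1320=32670 | T(12,10)=1320+11·55=1925
i=13: T(13,9)=357423+12·32670=749463 | T(13,10)=32670+12·1925=55770
i=14: T(14,10)=749463+13·55770=1474473
Read c(14,10) = 1474473.

1474473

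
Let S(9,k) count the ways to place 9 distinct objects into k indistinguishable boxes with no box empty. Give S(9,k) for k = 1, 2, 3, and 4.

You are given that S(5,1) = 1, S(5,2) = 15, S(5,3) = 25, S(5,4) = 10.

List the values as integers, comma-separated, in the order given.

[6] T[6,1]:1*1+0=1 · T[6,2]:2*15+1=31 · T[6,3]:3*25+15=90 · T[6,4]:4*10+25=65
[7] T[7,1]:1*1+0=1 · T[7,2]:2*31+1=63 · T[7,3]:3*90+31=301 · T[7,4]:4*65+90=350
[8] T[8,1]:1*1+0=1 · T[8,2]:2*63+1=127 · T[8,3]:3*301+63=966 · T[8,4]:4*350+301=1701
[9] T[9,1]:1*1+0=1 · T[9,2]:2*127+1=255 · T[9,3]:3*966+127=3025 · T[9,4]:4*1701+966=7770
Read S(9,1) = 1, S(9,2) = 255, S(9,3) = 3025, S(9,4) = 7770.

1, 255, 3025, 7770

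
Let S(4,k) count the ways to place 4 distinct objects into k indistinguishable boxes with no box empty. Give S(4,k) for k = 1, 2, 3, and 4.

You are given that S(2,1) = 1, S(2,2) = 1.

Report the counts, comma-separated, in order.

row 3: T[3][1]=1·1+0=1  T[3][2]=2·1+1=3  T[3][3]=3·0+1=1
row 4: T[4][1]=1·1+0=1  T[4][2]=2·3+1=7  T[4][3]=3·1+3=6  T[4][4]=4·0+1=1
Read S(4,1) = 1, S(4,2) = 7, S(4,3) = 6, S(4,4) = 1.

1, 7, 6, 1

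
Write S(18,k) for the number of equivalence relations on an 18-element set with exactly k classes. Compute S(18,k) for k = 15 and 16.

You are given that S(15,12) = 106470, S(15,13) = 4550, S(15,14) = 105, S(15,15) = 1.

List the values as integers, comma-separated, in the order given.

367200, 9996

i=16: T(16,13)=106470+13·4550=165620 | T(16,14)=4550+14·105=6020 | T(16,15)=105+15·1=120 | T(16,16)=1+16·0=1
i=17: T(17,14)=165620+14·6020=249900 | T(17,15)=6020+15·120=7820 | T(17,16)=120+16·1=136
i=18: T(18,15)=249900+15·7820=367200 | T(18,16)=7820+16·136=9996
Read S(18,15) = 367200, S(18,16) = 9996.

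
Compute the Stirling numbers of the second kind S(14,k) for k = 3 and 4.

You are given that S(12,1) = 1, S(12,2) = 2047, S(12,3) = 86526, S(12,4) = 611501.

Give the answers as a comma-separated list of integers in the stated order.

[13] T[13,2]:2*2047+1=4095 · T[13,3]:3*86526+2047=261625 · T[13,4]:4*611501+86526=2532530
[14] T[14,3]:3*261625+4095=788970 · T[14,4]:4*2532530+261625=10391745
Read S(14,3) = 788970, S(14,4) = 10391745.

788970, 10391745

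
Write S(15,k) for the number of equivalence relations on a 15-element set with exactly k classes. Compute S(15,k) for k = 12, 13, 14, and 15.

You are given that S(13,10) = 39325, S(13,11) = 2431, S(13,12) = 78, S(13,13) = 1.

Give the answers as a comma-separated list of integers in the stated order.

106470, 4550, 105, 1

r14: T_14,11=11×2431+39325=66066; T_14,12=12×78+2431=3367; T_14,13=13×1+78=91; T_14,14=14×0+1=1
r15: T_15,12=12×3367+66066=106470; T_15,13=13×91+3367=4550; T_15,14=14×1+91=105; T_15,15=15×0+1=1
Read S(15,12) = 106470, S(15,13) = 4550, S(15,14) = 105, S(15,15) = 1.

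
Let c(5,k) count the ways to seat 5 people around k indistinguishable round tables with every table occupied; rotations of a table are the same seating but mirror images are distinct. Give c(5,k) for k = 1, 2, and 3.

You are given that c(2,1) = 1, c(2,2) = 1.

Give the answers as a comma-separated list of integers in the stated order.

@3  (3,1):1·2+0→2, (3,2):1·2+1→3, (3,3):0·2+1→1
@4  (4,1):2·3+0→6, (4,2):3·3+2→11, (4,3):1·3+3→6
@5  (5,1):6·4+0→24, (5,2):11·4+6→50, (5,3):6·4+11→35
Read c(5,1) = 24, c(5,2) = 50, c(5,3) = 35.

24, 50, 35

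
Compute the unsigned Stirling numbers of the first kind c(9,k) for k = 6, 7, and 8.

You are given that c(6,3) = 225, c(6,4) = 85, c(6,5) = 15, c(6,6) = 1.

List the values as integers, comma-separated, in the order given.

4536, 546, 36

row 7: T[7][4]=6·85+225=735  T[7][5]=6·15+85=175  T[7][6]=6·1+15=21  T[7][7]=6·0+1=1
row 8: T[8][5]=7·175+735=1960  T[8][6]=7·21+175=322  T[8][7]=7·1+21=28  T[8][8]=7·0+1=1
row 9: T[9][6]=8·322+1960=4536  T[9][7]=8·28+322=546  T[9][8]=8·1+28=36
Read c(9,6) = 4536, c(9,7) = 546, c(9,8) = 36.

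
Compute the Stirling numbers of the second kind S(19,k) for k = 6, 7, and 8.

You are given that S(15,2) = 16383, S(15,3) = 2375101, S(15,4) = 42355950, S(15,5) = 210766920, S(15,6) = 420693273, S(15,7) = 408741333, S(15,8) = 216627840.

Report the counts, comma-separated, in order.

693081601779, 1492924634839, 1709751003480

@16  (16,3):2375101·3+16383→7141686, (16,4):42355950·4+2375101→171798901, (16,5):210766920·5+42355950→1096190550, (16,6):420693273·6+210766920→2734926558, (16,7):408741333·7+420693273→3281882604, (16,8):216627840·8+408741333→2141764053
@17  (17,4):171798901·4+7141686→694337290, (17,5):1096190550·5+171798901→5652751651, (17,6):2734926558·6+1096190550→17505749898, (17,7):3281882604·7+2734926558→25708104786, (17,8):2141764053·8+3281882604→20415995028
@18  (18,5):5652751651·5+694337290→28958095545, (18,6):17505749898·6+5652751651→110687251039, (18,7):25708104786·7+17505749898→197462483400, (18,8):20415995028·8+25708104786→189036065010
@19  (19,6):110687251039·6+28958095545→693081601779, (19,7):197462483400·7+110687251039→1492924634839, (19,8):189036065010·8+197462483400→1709751003480
Read S(19,6) = 693081601779, S(19,7) = 1492924634839, S(19,8) = 1709751003480.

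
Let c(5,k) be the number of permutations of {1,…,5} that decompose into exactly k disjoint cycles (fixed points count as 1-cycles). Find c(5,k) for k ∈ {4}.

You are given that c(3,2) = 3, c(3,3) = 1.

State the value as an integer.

10

[4] T[4,3]:3*1+3=6 · T[4,4]:3*0+1=1
[5] T[5,4]:4*1+6=10
Read c(5,4) = 10.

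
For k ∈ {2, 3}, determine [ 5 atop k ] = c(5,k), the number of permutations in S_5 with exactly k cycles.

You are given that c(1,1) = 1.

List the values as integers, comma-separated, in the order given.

r2: T_2,1=1×1+0=1; T_2,2=1×0+1=1
r3: T_3,1=2×1+0=2; T_3,2=2×1+1=3; T_3,3=2×0+1=1
r4: T_4,1=3×2+0=6; T_4,2=3×3+2=11; T_4,3=3×1+3=6
r5: T_5,2=4×11+6=50; T_5,3=4×6+11=35
Read c(5,2) = 50, c(5,3) = 35.

50, 35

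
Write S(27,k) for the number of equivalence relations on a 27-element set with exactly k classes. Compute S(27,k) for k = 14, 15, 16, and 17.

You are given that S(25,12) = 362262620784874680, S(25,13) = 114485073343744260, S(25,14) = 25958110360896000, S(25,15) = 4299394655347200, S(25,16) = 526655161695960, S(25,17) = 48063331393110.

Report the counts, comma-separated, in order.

@26  (26,13):114485073343744260·13+362262620784874680→1850568574253550060, (26,14):25958110360896000·14+114485073343744260→477898618396288260, (26,15):4299394655347200·15+25958110360896000→90449030191104000, (26,16):526655161695960·16+4299394655347200→12725877242482560, (26,17):48063331393110·17+526655161695960→1343731795378830
@27  (27,14):477898618396288260·14+1850568574253550060→8541149231801585700, (27,15):90449030191104000·15+477898618396288260→1834634071262848260, (27,16):12725877242482560·16+90449030191104000→294063066070824960, (27,17):1343731795378830·17+12725877242482560→35569317763922670
Read S(27,14) = 8541149231801585700, S(27,15) = 1834634071262848260, S(27,16) = 294063066070824960, S(27,17) = 35569317763922670.

8541149231801585700, 1834634071262848260, 294063066070824960, 35569317763922670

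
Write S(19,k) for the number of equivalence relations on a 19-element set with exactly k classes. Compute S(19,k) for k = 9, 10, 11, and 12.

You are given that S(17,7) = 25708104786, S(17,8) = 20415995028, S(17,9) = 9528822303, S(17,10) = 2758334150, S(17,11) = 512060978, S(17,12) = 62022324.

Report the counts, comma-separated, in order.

1144614626805, 477297033785, 129413217791, 23466951300

@18  (18,8):20415995028·8+25708104786→189036065010, (18,9):9528822303·9+20415995028→106175395755, (18,10):2758334150·10+9528822303→37112163803, (18,11):512060978·11+2758334150→8391004908, (18,12):62022324·12+512060978→1256328866
@19  (19,9):106175395755·9+189036065010→1144614626805, (19,10):37112163803·10+106175395755→477297033785, (19,11):8391004908·11+37112163803→129413217791, (19,12):1256328866·12+8391004908→23466951300
Read S(19,9) = 1144614626805, S(19,10) = 477297033785, S(19,11) = 129413217791, S(19,12) = 23466951300.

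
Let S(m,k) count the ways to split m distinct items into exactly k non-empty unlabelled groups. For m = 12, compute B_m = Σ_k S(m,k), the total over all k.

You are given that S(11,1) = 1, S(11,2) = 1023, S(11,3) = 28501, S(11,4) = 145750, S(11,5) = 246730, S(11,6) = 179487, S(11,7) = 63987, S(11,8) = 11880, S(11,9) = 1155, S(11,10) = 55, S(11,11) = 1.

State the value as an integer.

4213597

r12: T_12,1=1×1+0=1; T_12,2=2×1023+1=2047; T_12,3=3×28501+1023=86526; T_12,4=4×145750+28501=611501; T_12,5=5×246730+145750=1379400; T_12,6=6×179487+246730=1323652; T_12,7=7×63987+179487=627396; T_12,8=8×11880+63987=159027; T_12,9=9×1155+11880=22275; T_12,10=10×55+1155=1705; T_12,11=11×1+55=66; T_12,12=12×0+1=1
B_12 = ΣS(12,k) = 1+2047+86526+611501+1379400+1323652+627396+159027+22275+1705+66+1 = 4213597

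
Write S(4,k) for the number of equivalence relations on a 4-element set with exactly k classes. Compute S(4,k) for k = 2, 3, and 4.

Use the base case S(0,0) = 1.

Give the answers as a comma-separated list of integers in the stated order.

r1: T_1,1=1×0+1=1
r2: T_2,1=1×1+0=1; T_2,2=2×0+1=1
r3: T_3,1=1×1+0=1; T_3,2=2×1+1=3; T_3,3=3×0+1=1
r4: T_4,2=2×3+1=7; T_4,3=3×1+3=6; T_4,4=4×0+1=1
Read S(4,2) = 7, S(4,3) = 6, S(4,4) = 1.

7, 6, 1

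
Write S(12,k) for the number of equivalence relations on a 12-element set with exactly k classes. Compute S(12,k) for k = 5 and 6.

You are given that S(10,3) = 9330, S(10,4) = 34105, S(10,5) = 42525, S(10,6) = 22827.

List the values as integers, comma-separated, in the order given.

1379400, 1323652

i=11: T(11,4)=9330+4·34105=145750 | T(11,5)=34105+5·42525=246730 | T(11,6)=42525+6·22827=179487
i=12: T(12,5)=145750+5·246730=1379400 | T(12,6)=246730+6·179487=1323652
Read S(12,5) = 1379400, S(12,6) = 1323652.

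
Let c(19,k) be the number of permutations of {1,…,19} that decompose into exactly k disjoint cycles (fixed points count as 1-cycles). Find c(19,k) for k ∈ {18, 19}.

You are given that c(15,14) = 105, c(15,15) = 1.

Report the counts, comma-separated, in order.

[16] T[16,15]:15*1+105=120 · T[16,16]:15*0+1=1
[17] T[17,16]:16*1+120=136 · T[17,17]:16*0+1=1
[18] T[18,17]:17*1+136=153 · T[18,18]:17*0+1=1
[19] T[19,18]:18*1+153=171 · T[19,19]:18*0+1=1
Read c(19,18) = 171, c(19,19) = 1.

171, 1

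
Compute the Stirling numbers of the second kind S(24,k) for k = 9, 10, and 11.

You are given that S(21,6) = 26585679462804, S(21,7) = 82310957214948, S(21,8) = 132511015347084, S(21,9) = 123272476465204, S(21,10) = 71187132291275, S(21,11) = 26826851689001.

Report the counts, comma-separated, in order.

120622574326072500, 108254081784931500, 63100165695775560

row 22: T[22][7]=7·82310957214948+26585679462804=602762379967440  T[22][8]=8·132511015347084+82310957214948=1142399079991620  T[22][9]=9·123272476465204+132511015347084=1241963303533920  T[22][10]=10·71187132291275+123272476465204=835143799377954  T[22][11]=11·26826851689001+71187132291275=366282500870286
row 23: T[23][8]=8·1142399079991620+602762379967440=9741955019900400  T[23][9]=9·1241963303533920+1142399079991620=12320068811796900  T[23][10]=10·835143799377954+1241963303533920=9593401297313460  T[23][11]=11·366282500870286+835143799377954=4864251308951100
row 24: T[24][9]=9·12320068811796900+9741955019900400=120622574326072500  T[24][10]=10·9593401297313460+12320068811796900=108254081784931500  T[24][11]=11·4864251308951100+9593401297313460=63100165695775560
Read S(24,9) = 120622574326072500, S(24,10) = 108254081784931500, S(24,11) = 63100165695775560.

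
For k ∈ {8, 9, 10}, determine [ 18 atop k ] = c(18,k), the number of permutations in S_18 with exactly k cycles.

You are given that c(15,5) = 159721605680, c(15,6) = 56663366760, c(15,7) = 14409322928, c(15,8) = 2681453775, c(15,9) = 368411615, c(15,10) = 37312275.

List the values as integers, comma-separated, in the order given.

row 16: T[16][6]=15·56663366760+159721605680=1009672107080  T[16][7]=15·14409322928+56663366760=272803210680  T[16][8]=15·2681453775+14409322928=54631129553  T[16][9]=15·368411615+2681453775=8207628000  T[16][10]=15·37312275+368411615=928095740
row 17: T[17][7]=16·272803210680+1009672107080=5374523477960  T[17][8]=16·54631129553+272803210680=1146901283528  T[17][9]=16·8207628000+54631129553=185953177553  T[17][10]=16·928095740+8207628000=23057159840
row 18: T[18][8]=17·1146901283528+5374523477960=24871845297936  T[18][9]=17·185953177553+1146901283528=4308105301929  T[18][10]=17·23057159840+185953177553=577924894833
Read c(18,8) = 24871845297936, c(18,9) = 4308105301929, c(18,10) = 577924894833.

24871845297936, 4308105301929, 577924894833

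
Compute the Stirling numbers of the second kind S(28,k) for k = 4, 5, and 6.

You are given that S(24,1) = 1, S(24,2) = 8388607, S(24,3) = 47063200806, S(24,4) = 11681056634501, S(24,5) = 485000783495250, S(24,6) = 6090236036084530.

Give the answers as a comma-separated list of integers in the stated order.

2998587019946701, 307440364830580800, 8220146115188676396

r25: T_25,1=1×1+0=1; T_25,2=2×8388607+1=16777215; T_25,3=3×47063200806+8388607=141197991025; T_25,4=4×11681056634501+47063200806=46771289738810; T_25,5=5×485000783495250+11681056634501=2436684974110751; T_25,6=6×6090236036084530+485000783495250=37026417000002430
r26: T_26,2=2×16777215+1=33554431; T_26,3=3×141197991025+16777215=423610750290; T_26,4=4×46771289738810+141197991025=187226356946265; T_26,5=5×2436684974110751+46771289738810=12230196160292565; T_26,6=6×37026417000002430+2436684974110751=224595186974125331
r27: T_27,3=3×423610750290+33554431=1270865805301; T_27,4=4×187226356946265+423610750290=749329038535350; T_27,5=5×12230196160292565+187226356946265=61338207158409090; T_27,6=6×224595186974125331+12230196160292565=1359801318005044551
r28: T_28,4=4×749329038535350+1270865805301=2998587019946701; T_28,5=5×61338207158409090+749329038535350=307440364830580800; T_28,6=6×1359801318005044551+61338207158409090=8220146115188676396
Read S(28,4) = 2998587019946701, S(28,5) = 307440364830580800, S(28,6) = 8220146115188676396.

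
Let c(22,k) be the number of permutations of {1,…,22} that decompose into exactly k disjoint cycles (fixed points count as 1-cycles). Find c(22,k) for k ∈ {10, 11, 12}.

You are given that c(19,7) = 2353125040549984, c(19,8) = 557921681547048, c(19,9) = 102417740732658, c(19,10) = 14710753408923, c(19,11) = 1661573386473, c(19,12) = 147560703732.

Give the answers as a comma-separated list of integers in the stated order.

276019109275035346, 37600535086859745, 4154823851430525

r20: T_20,8=19×557921681547048+2353125040549984=12953636989943896; T_20,9=19×102417740732658+557921681547048=2503858755467550; T_20,10=19×14710753408923+102417740732658=381922055502195; T_20,11=19×1661573386473+14710753408923=46280647751910; T_20,12=19×147560703732+1661573386473=4465226757381
r21: T_21,9=20×2503858755467550+12953636989943896=63030812099294896; T_21,10=20×381922055502195+2503858755467550=10142299865511450; T_21,11=20×46280647751910+381922055502195=1307535010540395; T_21,12=20×4465226757381+46280647751910=135585182899530
r22: T_22,10=21×10142299865511450+63030812099294896=276019109275035346; T_22,11=21×1307535010540395+10142299865511450=37600535086859745; T_22,12=21×135585182899530+1307535010540395=4154823851430525
Read c(22,10) = 276019109275035346, c(22,11) = 37600535086859745, c(22,12) = 4154823851430525.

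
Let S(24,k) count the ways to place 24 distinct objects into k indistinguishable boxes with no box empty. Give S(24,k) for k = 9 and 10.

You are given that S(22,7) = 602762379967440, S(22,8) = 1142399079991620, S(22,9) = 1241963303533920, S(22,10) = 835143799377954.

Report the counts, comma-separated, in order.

@23  (23,8):1142399079991620·8+602762379967440→9741955019900400, (23,9):1241963303533920·9+1142399079991620→12320068811796900, (23,10):835143799377954·10+1241963303533920→9593401297313460
@24  (24,9):12320068811796900·9+9741955019900400→120622574326072500, (24,10):9593401297313460·10+12320068811796900→108254081784931500
Read S(24,9) = 120622574326072500, S(24,10) = 108254081784931500.

120622574326072500, 108254081784931500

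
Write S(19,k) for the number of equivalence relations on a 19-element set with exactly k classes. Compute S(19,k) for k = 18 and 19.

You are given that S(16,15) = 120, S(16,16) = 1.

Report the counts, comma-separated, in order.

i=17: T(17,16)=120+16·1=136 | T(17,17)=1+17·0=1
i=18: T(18,17)=136+17·1=153 | T(18,18)=1+18·0=1
i=19: T(19,18)=153+18·1=171 | T(19,19)=1+19·0=1
Read S(19,18) = 171, S(19,19) = 1.

171, 1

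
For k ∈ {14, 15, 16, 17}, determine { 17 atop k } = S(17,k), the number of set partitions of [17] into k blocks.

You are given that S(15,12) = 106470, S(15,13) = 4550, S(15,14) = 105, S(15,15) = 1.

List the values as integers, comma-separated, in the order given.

249900, 7820, 136, 1

i=16: T(16,13)=106470+13·4550=165620 | T(16,14)=4550+14·105=6020 | T(16,15)=105+15·1=120 | T(16,16)=1+16·0=1
i=17: T(17,14)=165620+14·6020=249900 | T(17,15)=6020+15·120=7820 | T(17,16)=120+16·1=136 | T(17,17)=1+17·0=1
Read S(17,14) = 249900, S(17,15) = 7820, S(17,16) = 136, S(17,17) = 1.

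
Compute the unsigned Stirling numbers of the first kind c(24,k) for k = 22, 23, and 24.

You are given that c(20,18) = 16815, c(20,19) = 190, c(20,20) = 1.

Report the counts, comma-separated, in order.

@21  (21,19):190·20+16815→20615, (21,20):1·20+190→210, (21,21):0·20+1→1
@22  (22,20):210·21+20615→25025, (22,21):1·21+210→231, (22,22):0·21+1→1
@23  (23,21):231·22+25025→30107, (23,22):1·22+231→253, (23,23):0·22+1→1
@24  (24,22):253·23+30107→35926, (24,23):1·23+253→276, (24,24):0·23+1→1
Read c(24,22) = 35926, c(24,23) = 276, c(24,24) = 1.

35926, 276, 1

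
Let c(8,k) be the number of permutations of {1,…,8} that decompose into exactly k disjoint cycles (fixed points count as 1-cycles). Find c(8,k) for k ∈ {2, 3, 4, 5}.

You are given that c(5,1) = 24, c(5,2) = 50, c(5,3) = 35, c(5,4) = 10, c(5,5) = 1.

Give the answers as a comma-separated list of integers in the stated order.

13068, 13132, 6769, 1960

@6  (6,1):24·5+0→120, (6,2):50·5+24→274, (6,3):35·5+50→225, (6,4):10·5+35→85, (6,5):1·5+10→15
@7  (7,1):120·6+0→720, (7,2):274·6+120→1764, (7,3):225·6+274→1624, (7,4):85·6+225→735, (7,5):15·6+85→175
@8  (8,2):1764·7+720→13068, (8,3):1624·7+1764→13132, (8,4):735·7+1624→6769, (8,5):175·7+735→1960
Read c(8,2) = 13068, c(8,3) = 13132, c(8,4) = 6769, c(8,5) = 1960.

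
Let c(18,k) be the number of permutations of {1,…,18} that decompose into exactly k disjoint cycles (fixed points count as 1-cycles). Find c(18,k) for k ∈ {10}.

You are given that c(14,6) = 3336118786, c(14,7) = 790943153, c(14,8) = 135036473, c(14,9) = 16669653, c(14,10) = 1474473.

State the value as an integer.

577924894833

row 15: T[15][7]=14·790943153+3336118786=14409322928  T[15][8]=14·135036473+790943153=2681453775  T[15][9]=14·16669653+135036473=368411615  T[15][10]=14·1474473+16669653=37312275
row 16: T[16][8]=15·2681453775+14409322928=54631129553  T[16][9]=15·368411615+2681453775=8207628000  T[16][10]=15·37312275+368411615=928095740
row 17: T[17][9]=16·8207628000+54631129553=185953177553  T[17][10]=16·928095740+8207628000=23057159840
row 18: T[18][10]=17·23057159840+185953177553=577924894833
Read c(18,10) = 577924894833.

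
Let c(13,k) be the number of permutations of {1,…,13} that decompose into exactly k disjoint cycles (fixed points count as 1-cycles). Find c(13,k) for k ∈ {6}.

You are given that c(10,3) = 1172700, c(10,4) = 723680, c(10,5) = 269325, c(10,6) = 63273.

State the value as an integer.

@11  (11,4):723680·10+1172700→8409500, (11,5):269325·10+723680→3416930, (11,6):63273·10+269325→902055
@12  (12,5):3416930·11+8409500→45995730, (12,6):902055·11+3416930→13339535
@13  (13,6):13339535·12+45995730→206070150
Read c(13,6) = 206070150.

206070150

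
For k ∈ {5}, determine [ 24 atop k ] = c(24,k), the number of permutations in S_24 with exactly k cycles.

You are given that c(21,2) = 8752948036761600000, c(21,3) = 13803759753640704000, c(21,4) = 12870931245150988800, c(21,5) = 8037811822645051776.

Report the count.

105005310755917452984576

row 22: T[22][3]=21·13803759753640704000+8752948036761600000=298631902863216384000  T[22][4]=21·12870931245150988800+13803759753640704000=284093315901811468800  T[22][5]=21·8037811822645051776+12870931245150988800=181664979520697076096
row 23: T[23][4]=22·284093315901811468800+298631902863216384000=6548684852703068697600  T[23][5]=22·181664979520697076096+284093315901811468800=4280722865357147142912
row 24: T[24][5]=23·4280722865357147142912+6548684852703068697600=105005310755917452984576
Read c(24,5) = 105005310755917452984576.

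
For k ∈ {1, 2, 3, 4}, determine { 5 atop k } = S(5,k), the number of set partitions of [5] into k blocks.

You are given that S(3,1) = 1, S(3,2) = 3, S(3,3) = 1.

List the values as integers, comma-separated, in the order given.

1, 15, 25, 10

@4  (4,1):1·1+0→1, (4,2):3·2+1→7, (4,3):1·3+3→6, (4,4):0·4+1→1
@5  (5,1):1·1+0→1, (5,2):7·2+1→15, (5,3):6·3+7→25, (5,4):1·4+6→10
Read S(5,1) = 1, S(5,2) = 15, S(5,3) = 25, S(5,4) = 10.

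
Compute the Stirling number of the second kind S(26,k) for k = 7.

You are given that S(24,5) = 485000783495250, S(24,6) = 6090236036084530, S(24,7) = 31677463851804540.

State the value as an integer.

r25: T_25,6=6×6090236036084530+485000783495250=37026417000002430; T_25,7=7×31677463851804540+6090236036084530=227832482998716310
r26: T_26,7=7×227832482998716310+37026417000002430=1631853797991016600
Read S(26,7) = 1631853797991016600.

1631853797991016600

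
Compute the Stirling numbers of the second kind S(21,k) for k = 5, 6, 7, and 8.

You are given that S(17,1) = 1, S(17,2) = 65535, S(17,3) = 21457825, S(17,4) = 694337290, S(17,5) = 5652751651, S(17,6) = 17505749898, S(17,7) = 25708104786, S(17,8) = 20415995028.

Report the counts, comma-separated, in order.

i=18: T(18,2)=1+2·65535=131071 | T(18,3)=65535+3·21457825=64439010 | T(18,4)=21457825+4·694337290=2798806985 | T(18,5)=694337290+5·5652751651=28958095545 | T(18,6)=5652751651+6·17505749898=110687251039 | T(18,7)=17505749898+7·25708104786=197462483400 | T(18,8)=25708104786+8·20415995028=189036065010
i=19: T(19,3)=131071+3·64439010=193448101 | T(19,4)=64439010+4·2798806985=11259666950 | T(19,5)=2798806985+5·28958095545=147589284710 | T(19,6)=28958095545+6·110687251039=693081601779 | T(19,7)=110687251039+7·197462483400=1492924634839 | T(19,8)=197462483400+8·189036065010=1709751003480
i=20: T(20,4)=193448101+4·11259666950=45232115901 | T(20,5)=11259666950+5·147589284710=749206090500 | T(20,6)=147589284710+6·693081601779=4306078895384 | T(20,7)=693081601779+7·1492924634839=11143554045652 | T(20,8)=1492924634839+8·1709751003480=15170932662679
i=21: T(21,5)=45232115901+5·749206090500=3791262568401 | T(21,6)=749206090500+6·4306078895384=26585679462804 | T(21,7)=4306078895384+7·11143554045652=82310957214948 | T(21,8)=11143554045652+8·15170932662679=132511015347084
Read S(21,5) = 3791262568401, S(21,6) = 26585679462804, S(21,7) = 82310957214948, S(21,8) = 132511015347084.

3791262568401, 26585679462804, 82310957214948, 132511015347084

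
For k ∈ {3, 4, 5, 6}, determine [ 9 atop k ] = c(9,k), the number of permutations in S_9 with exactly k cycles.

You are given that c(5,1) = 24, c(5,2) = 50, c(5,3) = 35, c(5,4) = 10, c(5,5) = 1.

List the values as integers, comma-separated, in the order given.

118124, 67284, 22449, 4536

@6  (6,1):24·5+0→120, (6,2):50·5+24→274, (6,3):35·5+50→225, (6,4):10·5+35→85, (6,5):1·5+10→15, (6,6):0·5+1→1
@7  (7,1):120·6+0→720, (7,2):274·6+120→1764, (7,3):225·6+274→1624, (7,4):85·6+225→735, (7,5):15·6+85→175, (7,6):1·6+15→21
@8  (8,2):1764·7+720→13068, (8,3):1624·7+1764→13132, (8,4):735·7+1624→6769, (8,5):175·7+735→1960, (8,6):21·7+175→322
@9  (9,3):13132·8+13068→118124, (9,4):6769·8+13132→67284, (9,5):1960·8+6769→22449, (9,6):322·8+1960→4536
Read c(9,3) = 118124, c(9,4) = 67284, c(9,5) = 22449, c(9,6) = 4536.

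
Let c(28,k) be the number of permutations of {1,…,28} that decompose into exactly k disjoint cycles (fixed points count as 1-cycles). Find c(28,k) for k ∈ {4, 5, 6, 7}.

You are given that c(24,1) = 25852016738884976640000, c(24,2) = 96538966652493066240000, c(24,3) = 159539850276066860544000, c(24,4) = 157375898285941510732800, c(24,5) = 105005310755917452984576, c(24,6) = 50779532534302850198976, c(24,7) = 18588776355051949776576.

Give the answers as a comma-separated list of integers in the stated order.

77226989703299075087834112000, 55278125307966865191587481600, 28969458895980281319670568448, 11616723683566425573507775872

row 25: T[25][1]=24·25852016738884976640000+0=620448401733239439360000  T[25][2]=24·96538966652493066240000+25852016738884976640000=2342787216398718566400000  T[25][3]=24·159539850276066860544000+96538966652493066240000=3925495373278097719296000  T[25][4]=24·157375898285941510732800+159539850276066860544000=3936561409138663118131200  T[25][5]=24·105005310755917452984576+157375898285941510732800=2677503356427960382362624  T[25][6]=24·50779532534302850198976+105005310755917452984576=1323714091579185857760000  T[25][7]=24·18588776355051949776576+50779532534302850198976=496910165055549644836800
row 26: T[26][2]=25·2342787216398718566400000+620448401733239439360000=59190128811701203599360000  T[26][3]=25·3925495373278097719296000+2342787216398718566400000=100480171548351161548800000  T[26][4]=25·3936561409138663118131200+3925495373278097719296000=102339530601744675672576000  T[26][5]=25·2677503356427960382362624+3936561409138663118131200=70874145319837672677196800  T[26][6]=25·1323714091579185857760000+2677503356427960382362624=35770355645907606826362624  T[26][7]=25·496910165055549644836800+1323714091579185857760000=13746468217967926978680000
row 27: T[27][3]=26·100480171548351161548800000+59190128811701203599360000=2671674589068831403868160000  T[27][4]=26·102339530601744675672576000+100480171548351161548800000=2761307967193712729035776000  T[27][5]=26·70874145319837672677196800+102339530601744675672576000=1945067308917524165279692800  T[27][6]=26·35770355645907606826362624+70874145319837672677196800=1000903392113435450162625024  T[27][7]=26·13746468217967926978680000+35770355645907606826362624=393178529313073708272042624
row 28: T[28][4]=27·2761307967193712729035776000+2671674589068831403868160000=77226989703299075087834112000  T[28][5]=27·1945067308917524165279692800+2761307967193712729035776000=55278125307966865191587481600  T[28][6]=27·1000903392113435450162625024+1945067308917524165279692800=28969458895980281319670568448  T[28][7]=27·393178529313073708272042624+1000903392113435450162625024=11616723683566425573507775872
Read c(28,4) = 77226989703299075087834112000, c(28,5) = 55278125307966865191587481600, c(28,6) = 28969458895980281319670568448, c(28,7) = 11616723683566425573507775872.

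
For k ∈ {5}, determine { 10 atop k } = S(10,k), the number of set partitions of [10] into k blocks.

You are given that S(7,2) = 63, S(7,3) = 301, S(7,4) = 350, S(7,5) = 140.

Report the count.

i=8: T(8,3)=63+3·301=966 | T(8,4)=301+4·350=1701 | T(8,5)=350+5·140=1050
i=9: T(9,4)=966+4·1701=7770 | T(9,5)=1701+5·1050=6951
i=10: T(10,5)=7770+5·6951=42525
Read S(10,5) = 42525.

42525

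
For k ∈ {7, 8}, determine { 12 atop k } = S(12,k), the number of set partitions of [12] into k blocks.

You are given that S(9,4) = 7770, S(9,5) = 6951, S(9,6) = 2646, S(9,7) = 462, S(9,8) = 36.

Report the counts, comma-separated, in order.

627396, 159027

r10: T_10,5=5×6951+7770=42525; T_10,6=6×2646+6951=22827; T_10,7=7×462+2646=5880; T_10,8=8×36+462=750
r11: T_11,6=6×22827+42525=179487; T_11,7=7×5880+22827=63987; T_11,8=8×750+5880=11880
r12: T_12,7=7×63987+179487=627396; T_12,8=8×11880+63987=159027
Read S(12,7) = 627396, S(12,8) = 159027.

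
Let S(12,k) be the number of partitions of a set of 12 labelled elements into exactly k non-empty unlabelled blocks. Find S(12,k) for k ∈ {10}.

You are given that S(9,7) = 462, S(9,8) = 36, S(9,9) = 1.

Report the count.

1705

[10] T[10,8]:8*36+462=750 · T[10,9]:9*1+36=45 · T[10,10]:10*0+1=1
[11] T[11,9]:9*45+750=1155 · T[11,10]:10*1+45=55
[12] T[12,10]:10*55+1155=1705
Read S(12,10) = 1705.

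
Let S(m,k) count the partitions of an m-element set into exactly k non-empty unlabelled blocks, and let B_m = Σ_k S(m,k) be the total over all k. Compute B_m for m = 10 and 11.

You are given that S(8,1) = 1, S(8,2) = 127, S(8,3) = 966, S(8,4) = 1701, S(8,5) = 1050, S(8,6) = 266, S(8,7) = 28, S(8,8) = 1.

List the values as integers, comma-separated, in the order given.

115975, 678570

r9: T_9,1=1×1+0=1; T_9,2=2×127+1=255; T_9,3=3×966+127=3025; T_9,4=4×1701+966=7770; T_9,5=5×1050+1701=6951; T_9,6=6×266+1050=2646; T_9,7=7×28+266=462; T_9,8=8×1+28=36; T_9,9=9×0+1=1
r10: T_10,1=1×1+0=1; T_10,2=2×255+1=511; T_10,3=3×3025+255=9330; T_10,4=4×7770+3025=34105; T_10,5=5×6951+7770=42525; T_10,6=6×2646+6951=22827; T_10,7=7×462+2646=5880; T_10,8=8×36+462=750; T_10,9=9×1+36=45; T_10,10=10×0+1=1
r11: T_11,1=1×1+0=1; T_11,2=2×511+1=1023; T_11,3=3×9330+511=28501; T_11,4=4×34105+9330=145750; T_11,5=5×42525+34105=246730; T_11,6=6×22827+42525=179487; T_11,7=7×5880+22827=63987; T_11,8=8×750+5880=11880; T_11,9=9×45+750=1155; T_11,10=10×1+45=55; T_11,11=11×0+1=1
B_10 = ΣS(10,k) = 1+511+9330+34105+42525+22827+5880+750+45+1 = 115975
B_11 = ΣS(11,k) = 1+1023+28501+145750+246730+179487+63987+11880+1155+55+1 = 678570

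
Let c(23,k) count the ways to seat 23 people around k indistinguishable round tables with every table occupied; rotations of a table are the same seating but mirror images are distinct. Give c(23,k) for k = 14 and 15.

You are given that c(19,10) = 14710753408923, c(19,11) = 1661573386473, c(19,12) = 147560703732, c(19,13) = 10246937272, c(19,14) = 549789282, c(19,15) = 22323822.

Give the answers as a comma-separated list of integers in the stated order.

@20  (20,11):1661573386473·19+14710753408923→46280647751910, (20,12):147560703732·19+1661573386473→4465226757381, (20,13):10246937272·19+147560703732→342252511900, (20,14):549789282·19+10246937272→20692933630, (20,15):22323822·19+549789282→973941900
@21  (21,12):4465226757381·20+46280647751910→135585182899530, (21,13):342252511900·20+4465226757381→11310276995381, (21,14):20692933630·20+342252511900→756111184500, (21,15):973941900·20+20692933630→40171771630
@22  (22,13):11310276995381·21+135585182899530→373100999802531, (22,14):756111184500·21+11310276995381→27188611869881, (22,15):40171771630·21+756111184500→1599718388730
@23  (23,14):27188611869881·22+373100999802531→971250460939913, (23,15):1599718388730·22+27188611869881→62382416421941
Read c(23,14) = 971250460939913, c(23,15) = 62382416421941.

971250460939913, 62382416421941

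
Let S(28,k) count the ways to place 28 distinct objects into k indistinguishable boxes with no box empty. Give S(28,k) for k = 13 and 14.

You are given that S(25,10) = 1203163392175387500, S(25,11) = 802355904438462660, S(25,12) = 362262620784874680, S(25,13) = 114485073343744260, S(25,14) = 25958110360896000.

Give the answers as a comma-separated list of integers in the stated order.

r26: T_26,11=11×802355904438462660+1203163392175387500=10029078340998476760; T_26,12=12×362262620784874680+802355904438462660=5149507353856958820; T_26,13=13×114485073343744260+362262620784874680=1850568574253550060; T_26,14=14×25958110360896000+114485073343744260=477898618396288260
r27: T_27,12=12×5149507353856958820+10029078340998476760=71823166587281982600; T_27,13=13×1850568574253550060+5149507353856958820=29206898819153109600; T_27,14=14×477898618396288260+1850568574253550060=8541149231801585700
r28: T_28,13=13×29206898819153109600+71823166587281982600=451512851236272407400; T_28,14=14×8541149231801585700+29206898819153109600=148782988064375309400
Read S(28,13) = 451512851236272407400, S(28,14) = 148782988064375309400.

451512851236272407400, 148782988064375309400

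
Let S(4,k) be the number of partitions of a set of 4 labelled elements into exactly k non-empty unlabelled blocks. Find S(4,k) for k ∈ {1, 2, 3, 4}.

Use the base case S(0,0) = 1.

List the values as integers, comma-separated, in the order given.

r1: T_1,1=1×0+1=1
r2: T_2,1=1×1+0=1; T_2,2=2×0+1=1
r3: T_3,1=1×1+0=1; T_3,2=2×1+1=3; T_3,3=3×0+1=1
r4: T_4,1=1×1+0=1; T_4,2=2×3+1=7; T_4,3=3×1+3=6; T_4,4=4×0+1=1
Read S(4,1) = 1, S(4,2) = 7, S(4,3) = 6, S(4,4) = 1.

1, 7, 6, 1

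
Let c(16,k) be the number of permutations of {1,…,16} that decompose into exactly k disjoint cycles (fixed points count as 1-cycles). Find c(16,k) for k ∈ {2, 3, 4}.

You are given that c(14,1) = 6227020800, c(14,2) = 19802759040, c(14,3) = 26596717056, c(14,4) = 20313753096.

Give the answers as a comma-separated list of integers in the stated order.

[15] T[15,1]:14*6227020800+0=87178291200 · T[15,2]:14*19802759040+6227020800=283465647360 · T[15,3]:14*26596717056+19802759040=392156797824 · T[15,4]:14*20313753096+26596717056=310989260400
[16] T[16,2]:15*283465647360+87178291200=4339163001600 · T[16,3]:15*392156797824+283465647360=6165817614720 · T[16,4]:15*310989260400+392156797824=5056995703824
Read c(16,2) = 4339163001600, c(16,3) = 6165817614720, c(16,4) = 5056995703824.

4339163001600, 6165817614720, 5056995703824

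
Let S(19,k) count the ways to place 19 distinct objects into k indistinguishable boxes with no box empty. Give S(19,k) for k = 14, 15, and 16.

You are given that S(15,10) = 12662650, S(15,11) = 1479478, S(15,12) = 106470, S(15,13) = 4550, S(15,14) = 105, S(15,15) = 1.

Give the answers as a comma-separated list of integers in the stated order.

243577530, 13916778, 527136

i=16: T(16,11)=12662650+11·1479478=28936908 | T(16,12)=1479478+12·106470=2757118 | T(16,13)=106470+13·4550=165620 | T(16,14)=4550+14·105=6020 | T(16,15)=105+15·1=120 | T(16,16)=1+16·0=1
i=17: T(17,12)=28936908+12·2757118=62022324 | T(17,13)=2757118+13·165620=4910178 | T(17,14)=165620+14·6020=249900 | T(17,15)=6020+15·120=7820 | T(17,16)=120+16·1=136
i=18: T(18,13)=62022324+13·4910178=125854638 | T(18,14)=4910178+14·249900=8408778 | T(18,15)=249900+15·7820=367200 | T(18,16)=7820+16·136=9996
i=19: T(19,14)=125854638+14·8408778=243577530 | T(19,15)=8408778+15·367200=13916778 | T(19,16)=367200+16·9996=527136
Read S(19,14) = 243577530, S(19,15) = 13916778, S(19,16) = 527136.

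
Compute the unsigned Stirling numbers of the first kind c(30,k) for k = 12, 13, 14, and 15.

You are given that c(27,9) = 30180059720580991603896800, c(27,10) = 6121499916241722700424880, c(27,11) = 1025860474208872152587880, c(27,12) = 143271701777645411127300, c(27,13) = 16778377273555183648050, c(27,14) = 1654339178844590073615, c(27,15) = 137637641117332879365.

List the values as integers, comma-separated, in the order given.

6097272817323042122728617800, 796974693974455191377937300, 88776380550648116217781890, 8459574446076318147830625

r28: T_28,10=27×6121499916241722700424880+30180059720580991603896800=195460557459107504515368560; T_28,11=27×1025860474208872152587880+6121499916241722700424880=33819732719881270820297640; T_28,12=27×143271701777645411127300+1025860474208872152587880=4894196422205298253024980; T_28,13=27×16778377273555183648050+143271701777645411127300=596287888163635369624650; T_28,14=27×1654339178844590073615+16778377273555183648050=61445535102359115635655; T_28,15=27×137637641117332879365+1654339178844590073615=5370555489012577816470
r29: T_29,11=28×33819732719881270820297640+195460557459107504515368560=1142413073615783087483702480; T_29,12=28×4894196422205298253024980+33819732719881270820297640=170857232541629621904997080; T_29,13=28×596287888163635369624650+4894196422205298253024980=21590257290787088602515180; T_29,14=28×61445535102359115635655+596287888163635369624650=2316762871029690607422990; T_29,15=28×5370555489012577816470+61445535102359115635655=211821088794711294496815
r30: T_30,12=29×170857232541629621904997080+1142413073615783087483702480=6097272817323042122728617800; T_30,13=29×21590257290787088602515180+170857232541629621904997080=796974693974455191377937300; T_30,14=29×2316762871029690607422990+21590257290787088602515180=88776380550648116217781890; T_30,15=29×211821088794711294496815+2316762871029690607422990=8459574446076318147830625
Read c(30,12) = 6097272817323042122728617800, c(30,13) = 796974693974455191377937300, c(30,14) = 88776380550648116217781890, c(30,15) = 8459574446076318147830625.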